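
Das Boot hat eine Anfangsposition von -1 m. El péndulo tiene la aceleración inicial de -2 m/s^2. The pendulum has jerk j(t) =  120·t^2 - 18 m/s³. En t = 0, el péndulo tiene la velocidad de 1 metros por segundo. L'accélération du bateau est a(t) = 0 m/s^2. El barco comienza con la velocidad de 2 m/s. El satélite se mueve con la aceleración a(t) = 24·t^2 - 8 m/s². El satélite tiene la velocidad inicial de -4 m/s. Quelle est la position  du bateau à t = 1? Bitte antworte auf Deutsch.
Wir müssen die Stammfunktion unserer Gleichung für die Beschleunigung a(t) = 0 2-mal finden. Das Integral von der Beschleunigung ist die Geschwindigkeit. Mit v(0) = 2 erhalten wir v(t) = 2. Mit ∫v(t)dt und Anwendung von x(0) = -1, finden wir x(t) = 2·t - 1. Mit x(t) = 2·t - 1 und Einsetzen von t = 1, finden wir x = 1.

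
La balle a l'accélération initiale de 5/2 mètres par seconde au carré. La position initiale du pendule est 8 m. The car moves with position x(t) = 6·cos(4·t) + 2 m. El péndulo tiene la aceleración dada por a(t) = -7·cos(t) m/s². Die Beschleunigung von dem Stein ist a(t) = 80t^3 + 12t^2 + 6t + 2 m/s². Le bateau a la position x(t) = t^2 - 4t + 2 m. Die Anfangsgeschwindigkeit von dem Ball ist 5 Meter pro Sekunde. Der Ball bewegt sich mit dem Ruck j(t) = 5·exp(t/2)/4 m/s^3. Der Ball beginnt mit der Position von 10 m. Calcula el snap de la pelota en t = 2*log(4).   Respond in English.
We must differentiate our jerk equation j(t) = 5·exp(t/2)/4 1 time. Differentiating jerk, we get snap: s(t) = 5·exp(t/2)/8. Using s(t) = 5·exp(t/2)/8 and substituting t = 2*log(4), we find s = 5/2.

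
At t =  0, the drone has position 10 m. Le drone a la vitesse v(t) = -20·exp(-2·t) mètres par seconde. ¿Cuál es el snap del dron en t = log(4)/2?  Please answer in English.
We must differentiate our velocity equation v(t) = -20·exp(-2·t) 3 times. Differentiating velocity, we get acceleration: a(t) = 40·exp(-2·t). Differentiating acceleration, we get jerk: j(t) = -80·exp(-2·t). The derivative of jerk gives snap: s(t) = 160·exp(-2·t). Using s(t) = 160·exp(-2·t) and substituting t = log(4)/2, we find s = 40.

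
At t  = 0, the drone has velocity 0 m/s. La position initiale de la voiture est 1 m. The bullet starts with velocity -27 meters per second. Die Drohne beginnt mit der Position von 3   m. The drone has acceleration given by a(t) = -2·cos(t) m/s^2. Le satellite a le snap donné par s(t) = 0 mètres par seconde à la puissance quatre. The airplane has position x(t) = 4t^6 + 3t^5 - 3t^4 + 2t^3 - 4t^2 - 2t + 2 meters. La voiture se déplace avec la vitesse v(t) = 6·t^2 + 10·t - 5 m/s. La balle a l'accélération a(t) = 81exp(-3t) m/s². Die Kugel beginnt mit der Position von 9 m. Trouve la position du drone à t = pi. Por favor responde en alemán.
Wir müssen die Stammfunktion unserer Gleichung für die Beschleunigung a(t) = -2·cos(t) 2-mal finden. Durch Integration von der Beschleunigung und Verwendung der Anfangsbedingung v(0) = 0, erhalten wir v(t) = -2·sin(t). Mit ∫v(t)dt und Anwendung von x(0) = 3, finden wir x(t) = 2·cos(t) + 1. Aus der Gleichung für die Position x(t) = 2·cos(t) + 1, setzen wir t = pi ein und erhalten x = -1.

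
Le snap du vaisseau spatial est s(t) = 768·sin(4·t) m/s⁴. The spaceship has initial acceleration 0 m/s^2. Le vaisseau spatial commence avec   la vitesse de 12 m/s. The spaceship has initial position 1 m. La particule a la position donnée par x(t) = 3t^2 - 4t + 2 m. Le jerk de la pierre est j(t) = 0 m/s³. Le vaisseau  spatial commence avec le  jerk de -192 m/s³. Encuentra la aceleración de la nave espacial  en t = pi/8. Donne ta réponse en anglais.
To find the answer, we compute 2 integrals of s(t) = 768·sin(4·t). Finding the antiderivative of s(t) and using j(0) = -192: j(t) = -192·cos(4·t). The antiderivative of jerk is acceleration. Using a(0) = 0, we get a(t) = -48·sin(4·t). Using a(t) = -48·sin(4·t) and substituting t = pi/8, we find a = -48.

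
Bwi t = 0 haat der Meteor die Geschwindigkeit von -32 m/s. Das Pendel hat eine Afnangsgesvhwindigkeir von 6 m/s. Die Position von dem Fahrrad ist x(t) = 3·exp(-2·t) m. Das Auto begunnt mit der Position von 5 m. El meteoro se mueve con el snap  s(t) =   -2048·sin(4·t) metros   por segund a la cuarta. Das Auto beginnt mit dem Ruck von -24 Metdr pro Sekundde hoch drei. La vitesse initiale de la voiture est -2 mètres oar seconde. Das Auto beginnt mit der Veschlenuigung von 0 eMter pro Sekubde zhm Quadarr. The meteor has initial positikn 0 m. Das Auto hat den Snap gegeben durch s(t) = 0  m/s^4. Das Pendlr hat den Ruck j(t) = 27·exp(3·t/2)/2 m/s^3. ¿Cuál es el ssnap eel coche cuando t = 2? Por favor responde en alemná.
Aus der Gleichung für den Snap s(t) = 0, setzen wir t = 2 ein und erhalten s = 0.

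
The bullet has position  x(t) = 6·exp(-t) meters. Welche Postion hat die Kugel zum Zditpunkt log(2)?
Mit x(t) = 6·exp(-t) und Einsetzen von t = log(2), finden wir x = 3.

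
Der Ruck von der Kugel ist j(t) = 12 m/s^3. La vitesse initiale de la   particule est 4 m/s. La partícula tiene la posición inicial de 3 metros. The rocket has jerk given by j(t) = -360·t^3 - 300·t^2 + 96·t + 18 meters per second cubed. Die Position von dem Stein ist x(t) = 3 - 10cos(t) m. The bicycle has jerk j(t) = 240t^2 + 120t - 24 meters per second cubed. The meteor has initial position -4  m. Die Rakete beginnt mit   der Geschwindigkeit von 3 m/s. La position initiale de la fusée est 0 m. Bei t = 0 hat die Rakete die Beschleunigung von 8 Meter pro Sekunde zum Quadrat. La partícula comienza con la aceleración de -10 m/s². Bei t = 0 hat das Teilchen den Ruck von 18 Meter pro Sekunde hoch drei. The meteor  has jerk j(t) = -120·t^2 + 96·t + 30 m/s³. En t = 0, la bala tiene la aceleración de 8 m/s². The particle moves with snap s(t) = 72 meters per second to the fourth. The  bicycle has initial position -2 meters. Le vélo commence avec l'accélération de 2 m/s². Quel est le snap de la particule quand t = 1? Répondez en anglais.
We have snap s(t) = 72. Substituting t = 1: s(1) = 72.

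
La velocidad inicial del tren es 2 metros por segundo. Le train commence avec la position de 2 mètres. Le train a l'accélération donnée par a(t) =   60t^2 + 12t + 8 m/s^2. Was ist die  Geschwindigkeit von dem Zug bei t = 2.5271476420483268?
Wir müssen die Stammfunktion unserer Gleichung für die Beschleunigung a(t) = 60·t^2 + 12·t + 8 1-mal finden. Das Integral von der Beschleunigung, mit v(0) = 2, ergibt die Geschwindigkeit: v(t) = 20·t^3 + 6·t^2 + 8·t + 2. Wir haben die Geschwindigkeit v(t) = 20·t^3 + 6·t^2 + 8·t + 2. Durch Einsetzen von t = 2.5271476420483268: v(2.5271476420483268) = 383.327347456330.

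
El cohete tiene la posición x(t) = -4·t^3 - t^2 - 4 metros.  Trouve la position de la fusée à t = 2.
En utilisant x(t) = -4·t^3 - t^2 - 4 et en substituant t = 2, nous trouvons x = -40.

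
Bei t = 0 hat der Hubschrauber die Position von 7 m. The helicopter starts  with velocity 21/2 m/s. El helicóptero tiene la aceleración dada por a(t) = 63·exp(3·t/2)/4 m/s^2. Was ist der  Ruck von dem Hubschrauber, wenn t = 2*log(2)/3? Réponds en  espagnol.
Debemos derivar nuestra ecuación de la aceleración a(t) = 63·exp(3·t/2)/4 1 vez. Derivando la aceleración, obtenemos la sacudida: j(t) = 189·exp(3·t/2)/8. De la ecuación de la sacudida j(t) = 189·exp(3·t/2)/8, sustituimos t = 2*log(2)/3 para obtener j = 189/4.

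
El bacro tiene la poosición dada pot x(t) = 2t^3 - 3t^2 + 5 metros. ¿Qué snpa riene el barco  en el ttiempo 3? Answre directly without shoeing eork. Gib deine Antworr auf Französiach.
Le snap à t = 3 est s = 0.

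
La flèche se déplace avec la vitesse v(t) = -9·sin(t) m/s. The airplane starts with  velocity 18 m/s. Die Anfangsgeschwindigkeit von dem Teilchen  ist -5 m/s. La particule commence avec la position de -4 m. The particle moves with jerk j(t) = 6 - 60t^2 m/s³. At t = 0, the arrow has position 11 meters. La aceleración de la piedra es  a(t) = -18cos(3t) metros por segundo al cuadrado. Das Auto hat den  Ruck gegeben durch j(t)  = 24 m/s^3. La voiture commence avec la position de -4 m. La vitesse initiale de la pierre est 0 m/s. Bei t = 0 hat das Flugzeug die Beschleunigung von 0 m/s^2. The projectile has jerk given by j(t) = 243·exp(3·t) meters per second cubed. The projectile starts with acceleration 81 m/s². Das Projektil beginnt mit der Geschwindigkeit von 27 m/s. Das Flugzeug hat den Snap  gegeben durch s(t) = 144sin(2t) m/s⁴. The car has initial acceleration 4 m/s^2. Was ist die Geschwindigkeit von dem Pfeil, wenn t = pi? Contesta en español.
Usando v(t) = -9·sin(t) y sustituyendo t = pi, encontramos v = 0.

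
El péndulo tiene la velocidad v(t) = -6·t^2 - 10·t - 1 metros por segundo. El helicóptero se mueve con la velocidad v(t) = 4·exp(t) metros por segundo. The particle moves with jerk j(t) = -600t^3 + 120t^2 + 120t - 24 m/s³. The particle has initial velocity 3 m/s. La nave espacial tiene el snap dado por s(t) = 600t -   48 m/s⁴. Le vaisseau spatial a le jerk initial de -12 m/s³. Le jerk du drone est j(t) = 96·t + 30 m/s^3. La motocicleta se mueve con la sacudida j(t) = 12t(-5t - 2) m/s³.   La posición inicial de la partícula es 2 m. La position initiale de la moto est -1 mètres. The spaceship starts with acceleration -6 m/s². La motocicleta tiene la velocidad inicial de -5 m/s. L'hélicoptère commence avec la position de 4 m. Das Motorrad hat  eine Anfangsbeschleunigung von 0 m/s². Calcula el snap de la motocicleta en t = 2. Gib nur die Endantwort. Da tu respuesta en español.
El snap en t = 2 es s = -264.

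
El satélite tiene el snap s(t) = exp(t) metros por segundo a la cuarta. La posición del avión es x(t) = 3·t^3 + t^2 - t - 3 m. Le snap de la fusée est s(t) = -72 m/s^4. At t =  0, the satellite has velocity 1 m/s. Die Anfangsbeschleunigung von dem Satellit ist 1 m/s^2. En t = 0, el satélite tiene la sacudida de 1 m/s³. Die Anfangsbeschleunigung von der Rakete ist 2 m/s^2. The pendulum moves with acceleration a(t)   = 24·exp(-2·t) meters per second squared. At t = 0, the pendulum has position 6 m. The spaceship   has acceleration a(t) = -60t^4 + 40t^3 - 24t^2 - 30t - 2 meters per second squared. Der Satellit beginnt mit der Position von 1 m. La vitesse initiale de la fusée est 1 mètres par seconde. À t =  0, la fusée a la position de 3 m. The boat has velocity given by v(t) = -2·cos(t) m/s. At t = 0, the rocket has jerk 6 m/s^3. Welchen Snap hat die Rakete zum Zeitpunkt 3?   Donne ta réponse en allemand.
Wir haben den Snap s(t) = -72. Durch Einsetzen von t = 3: s(3) = -72.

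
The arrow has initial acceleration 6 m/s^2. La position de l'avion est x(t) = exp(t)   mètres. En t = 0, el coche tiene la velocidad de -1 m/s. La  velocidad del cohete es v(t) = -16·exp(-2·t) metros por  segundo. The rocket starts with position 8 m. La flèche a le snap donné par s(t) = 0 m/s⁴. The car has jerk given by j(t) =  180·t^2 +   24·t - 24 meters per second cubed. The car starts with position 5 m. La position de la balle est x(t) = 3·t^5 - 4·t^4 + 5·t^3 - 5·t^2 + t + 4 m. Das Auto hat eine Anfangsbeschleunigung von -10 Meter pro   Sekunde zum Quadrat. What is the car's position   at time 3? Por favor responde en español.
Necesitamos integrar nuestra ecuación de la sacudida j(t) = 180·t^2 + 24·t - 24 3 veces. La integral de la sacudida es la aceleración. Usando a(0) = -10, obtenemos a(t) = 60·t^3 + 12·t^2 - 24·t - 10. Tomando ∫a(t)dt y aplicando v(0) = -1, encontramos v(t) = 15·t^4 + 4·t^3 - 12·t^2 - 10·t - 1. La antiderivada de la velocidad es la posición. Usando x(0) = 5, obtenemos x(t) = 3·t^5 + t^4 - 4·t^3 - 5·t^2 - t + 5. Tenemos la posición x(t) = 3·t^5 + t^4 - 4·t^3 - 5·t^2 - t + 5. Sustituyendo t = 3: x(3) = 659.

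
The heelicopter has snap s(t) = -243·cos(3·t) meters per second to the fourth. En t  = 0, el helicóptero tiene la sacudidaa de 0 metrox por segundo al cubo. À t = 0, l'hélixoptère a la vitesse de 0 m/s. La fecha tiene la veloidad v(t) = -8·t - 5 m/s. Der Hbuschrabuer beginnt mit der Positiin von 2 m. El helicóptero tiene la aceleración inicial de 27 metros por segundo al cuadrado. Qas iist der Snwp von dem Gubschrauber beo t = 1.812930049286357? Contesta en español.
De la ecuación del snap s(t) = -243·cos(3·t), sustituimos t = 1.812930049286357 para obtener s = -161.396606151115.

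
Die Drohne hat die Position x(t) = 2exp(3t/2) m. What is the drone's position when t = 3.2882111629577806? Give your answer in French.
De l'équation de la position x(t) = 2·exp(3·t/2), nous substituons t = 3.2882111629577806 pour obtenir x = 277.400947909566.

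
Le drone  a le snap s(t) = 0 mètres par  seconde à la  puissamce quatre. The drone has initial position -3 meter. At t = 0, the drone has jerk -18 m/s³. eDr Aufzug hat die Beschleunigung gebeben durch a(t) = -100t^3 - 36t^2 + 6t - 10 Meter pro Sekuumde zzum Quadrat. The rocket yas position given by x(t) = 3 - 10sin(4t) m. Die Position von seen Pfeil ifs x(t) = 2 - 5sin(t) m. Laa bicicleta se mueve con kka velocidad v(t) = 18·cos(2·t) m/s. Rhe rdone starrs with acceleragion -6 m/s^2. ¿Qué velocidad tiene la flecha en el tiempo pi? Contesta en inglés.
Starting from position x(t) = 2 - 5·sin(t), we take 1 derivative. The derivative of position gives velocity: v(t) = -5·cos(t). We have velocity v(t) = -5·cos(t). Substituting t = pi: v(pi) = 5.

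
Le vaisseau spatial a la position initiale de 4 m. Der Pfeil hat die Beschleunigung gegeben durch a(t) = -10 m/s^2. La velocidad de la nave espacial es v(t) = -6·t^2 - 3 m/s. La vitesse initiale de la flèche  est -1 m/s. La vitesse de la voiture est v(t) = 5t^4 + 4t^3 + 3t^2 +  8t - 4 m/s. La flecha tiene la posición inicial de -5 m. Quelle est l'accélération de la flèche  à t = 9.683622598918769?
En utilisant a(t) = -10 et en substituant t = 9.683622598918769, nous trouvons a = -10.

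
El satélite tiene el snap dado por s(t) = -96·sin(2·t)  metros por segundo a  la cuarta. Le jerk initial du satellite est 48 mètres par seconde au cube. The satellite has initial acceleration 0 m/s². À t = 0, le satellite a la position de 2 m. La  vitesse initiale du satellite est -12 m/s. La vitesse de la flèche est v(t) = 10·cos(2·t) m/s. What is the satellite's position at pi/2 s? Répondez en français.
En partant du snap s(t) = -96·sin(2·t), nous prenons 4 intégrales. En prenant ∫s(t)dt et en appliquant j(0) = 48, nous trouvons j(t) = 48·cos(2·t). La primitive du jerk est l'accélération. En utilisant a(0) = 0, nous obtenons a(t) = 24·sin(2·t). L'intégrale de l'accélération, avec v(0) = -12, donne la vitesse: v(t) = -12·cos(2·t). En intégrant la vitesse et en utilisant la condition initiale x(0) = 2, nous obtenons x(t) = 2 - 6·sin(2·t). En utilisant x(t) = 2 - 6·sin(2·t) et en substituant t = pi/2, nous trouvons x = 2.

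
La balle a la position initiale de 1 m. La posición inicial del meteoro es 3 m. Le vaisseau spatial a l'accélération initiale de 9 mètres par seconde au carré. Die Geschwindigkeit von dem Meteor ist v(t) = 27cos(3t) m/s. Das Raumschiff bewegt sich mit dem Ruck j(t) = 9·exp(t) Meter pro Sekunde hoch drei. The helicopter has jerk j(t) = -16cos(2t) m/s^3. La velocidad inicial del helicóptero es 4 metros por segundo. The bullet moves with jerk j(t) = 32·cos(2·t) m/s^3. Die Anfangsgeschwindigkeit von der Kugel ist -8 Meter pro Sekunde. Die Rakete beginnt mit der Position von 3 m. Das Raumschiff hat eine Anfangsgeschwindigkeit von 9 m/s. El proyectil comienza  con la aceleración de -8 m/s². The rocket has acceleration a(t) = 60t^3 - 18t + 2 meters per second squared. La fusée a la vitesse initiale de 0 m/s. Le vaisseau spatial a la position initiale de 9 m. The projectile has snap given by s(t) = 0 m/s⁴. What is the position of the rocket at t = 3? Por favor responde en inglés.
To solve this, we need to take 2 antiderivatives of our acceleration equation a(t) = 60·t^3 - 18·t + 2. Finding the antiderivative of a(t) and using v(0) = 0: v(t) = t·(15·t^3 - 9·t + 2). The antiderivative of velocity is position. Using x(0) = 3, we get x(t) = 3·t^5 - 3·t^3 + t^2 + 3. From the given position equation x(t) = 3·t^5 - 3·t^3 + t^2 + 3, we substitute t = 3 to get x = 660.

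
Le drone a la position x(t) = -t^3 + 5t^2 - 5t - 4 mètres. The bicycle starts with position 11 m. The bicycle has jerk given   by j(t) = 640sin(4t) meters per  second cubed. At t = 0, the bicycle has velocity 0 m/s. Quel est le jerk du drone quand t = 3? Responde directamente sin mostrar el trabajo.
Le jerk à t = 3 est j = -6.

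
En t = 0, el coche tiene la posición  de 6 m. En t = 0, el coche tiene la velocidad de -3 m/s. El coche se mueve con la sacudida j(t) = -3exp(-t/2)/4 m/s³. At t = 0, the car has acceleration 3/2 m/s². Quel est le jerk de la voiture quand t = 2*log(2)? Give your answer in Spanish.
Tenemos la sacudida j(t) = -3·exp(-t/2)/4. Sustituyendo t = 2*log(2): j(2*log(2)) = -3/8.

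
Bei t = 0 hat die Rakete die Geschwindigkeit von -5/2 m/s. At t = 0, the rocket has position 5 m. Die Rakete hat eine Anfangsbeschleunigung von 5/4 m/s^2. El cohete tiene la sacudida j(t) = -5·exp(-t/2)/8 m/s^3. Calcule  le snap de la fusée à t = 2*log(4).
Nous devons dériver notre équation du jerk j(t) = -5·exp(-t/2)/8 1 fois. En prenant d/dt de j(t), nous trouvons s(t) = 5·exp(-t/2)/16. En utilisant s(t) = 5·exp(-t/2)/16 et en substituant t = 2*log(4), nous trouvons s = 5/64.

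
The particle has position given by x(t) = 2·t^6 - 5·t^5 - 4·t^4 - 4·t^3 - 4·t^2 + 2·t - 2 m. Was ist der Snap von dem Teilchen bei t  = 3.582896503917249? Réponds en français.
Nous devons dériver notre équation de la position x(t) = 2·t^6 - 5·t^5 - 4·t^4 - 4·t^3 - 4·t^2 + 2·t - 2 4 fois. La dérivée de la position donne la vitesse: v(t) = 12·t^5 - 25·t^4 - 16·t^3 - 12·t^2 - 8·t + 2. La dérivée de la vitesse donne l'accélération: a(t) = 60·t^4 - 100·t^3 - 48·t^2 - 24·t - 8. En dérivant l'accélération, nous obtenons le jerk: j(t) = 240·t^3 - 300·t^2 - 96·t - 24. La dérivée du jerk donne le snap: s(t) = 720·t^2 - 600·t - 96. En utilisant s(t) = 720·t^2 - 600·t - 96 et en substituant t = 3.582896503917249, nous trouvons s = 6997.00819525301.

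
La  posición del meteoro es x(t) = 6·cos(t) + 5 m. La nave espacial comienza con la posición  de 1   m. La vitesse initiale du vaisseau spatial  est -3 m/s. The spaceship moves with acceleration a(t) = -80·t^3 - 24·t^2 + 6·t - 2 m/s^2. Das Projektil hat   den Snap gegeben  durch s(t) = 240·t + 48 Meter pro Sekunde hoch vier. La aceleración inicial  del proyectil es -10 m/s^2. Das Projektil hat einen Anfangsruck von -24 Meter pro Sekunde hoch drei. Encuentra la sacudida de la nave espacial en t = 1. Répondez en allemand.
Wir müssen unsere Gleichung für die Beschleunigung a(t) = -80·t^3 - 24·t^2 + 6·t - 2 1-mal ableiten. Mit d/dt von a(t) finden wir j(t) = -240·t^2 - 48·t + 6. Mit j(t) = -240·t^2 - 48·t + 6 und Einsetzen von t = 1, finden wir j = -282.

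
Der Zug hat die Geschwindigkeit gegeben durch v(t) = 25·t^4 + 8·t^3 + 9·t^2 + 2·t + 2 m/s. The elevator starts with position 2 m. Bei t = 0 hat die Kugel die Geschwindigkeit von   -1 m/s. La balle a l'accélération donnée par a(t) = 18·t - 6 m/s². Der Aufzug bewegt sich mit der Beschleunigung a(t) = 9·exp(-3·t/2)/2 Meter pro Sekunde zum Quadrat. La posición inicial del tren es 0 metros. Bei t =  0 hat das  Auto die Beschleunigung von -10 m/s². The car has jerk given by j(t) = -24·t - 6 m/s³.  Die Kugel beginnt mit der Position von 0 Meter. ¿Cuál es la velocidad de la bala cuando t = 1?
Partiendo de la aceleración a(t) = 18·t - 6, tomamos 1 integral. Integrando la aceleración y usando la condición inicial v(0) = -1, obtenemos v(t) = 9·t^2 - 6·t - 1. De la ecuación de la velocidad v(t) = 9·t^2 - 6·t - 1, sustituimos t = 1 para obtener v = 2.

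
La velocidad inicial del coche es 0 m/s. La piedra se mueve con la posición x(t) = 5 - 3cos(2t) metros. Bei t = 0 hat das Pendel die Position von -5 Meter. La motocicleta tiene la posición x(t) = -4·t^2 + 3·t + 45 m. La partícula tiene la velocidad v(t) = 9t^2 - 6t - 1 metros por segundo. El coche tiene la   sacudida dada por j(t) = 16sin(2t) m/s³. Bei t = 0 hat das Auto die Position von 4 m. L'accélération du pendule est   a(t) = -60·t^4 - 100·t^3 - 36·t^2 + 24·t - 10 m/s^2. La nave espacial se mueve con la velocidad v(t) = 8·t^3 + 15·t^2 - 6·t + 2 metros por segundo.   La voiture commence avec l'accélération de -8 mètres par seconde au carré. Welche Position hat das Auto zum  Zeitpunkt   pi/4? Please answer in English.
To find the answer, we compute 3 integrals of j(t) = 16·sin(2·t). Finding the antiderivative of j(t) and using a(0) = -8: a(t) = -8·cos(2·t). Integrating acceleration and using the initial condition v(0) = 0, we get v(t) = -4·sin(2·t). The antiderivative of velocity is position. Using x(0) = 4, we get x(t) = 2·cos(2·t) + 2. Using x(t) = 2·cos(2·t) + 2 and substituting t = pi/4, we find x = 2.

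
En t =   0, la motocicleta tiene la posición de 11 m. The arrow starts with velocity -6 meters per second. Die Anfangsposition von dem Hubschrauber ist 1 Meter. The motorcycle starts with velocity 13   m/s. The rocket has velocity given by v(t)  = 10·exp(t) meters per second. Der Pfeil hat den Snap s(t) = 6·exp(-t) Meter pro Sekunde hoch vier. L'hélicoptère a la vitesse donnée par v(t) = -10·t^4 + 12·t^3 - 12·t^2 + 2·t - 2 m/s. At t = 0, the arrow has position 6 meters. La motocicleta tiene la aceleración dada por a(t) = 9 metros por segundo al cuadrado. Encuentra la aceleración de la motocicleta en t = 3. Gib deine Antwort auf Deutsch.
Mit a(t) = 9 und Einsetzen von t = 3, finden wir a = 9.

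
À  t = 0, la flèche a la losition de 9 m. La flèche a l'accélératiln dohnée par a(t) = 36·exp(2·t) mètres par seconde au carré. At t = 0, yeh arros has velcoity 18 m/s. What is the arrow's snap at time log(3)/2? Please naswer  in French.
Pour résoudre ceci, nous devons prendre 2 dérivées de notre équation de l'accélération a(t) = 36·exp(2·t). La dérivée de l'accélération donne le jerk: j(t) = 72·exp(2·t). La dérivée du jerk donne le snap: s(t) = 144·exp(2·t). De l'équation du snap s(t) = 144·exp(2·t), nous substituons t = log(3)/2 pour obtenir s = 432.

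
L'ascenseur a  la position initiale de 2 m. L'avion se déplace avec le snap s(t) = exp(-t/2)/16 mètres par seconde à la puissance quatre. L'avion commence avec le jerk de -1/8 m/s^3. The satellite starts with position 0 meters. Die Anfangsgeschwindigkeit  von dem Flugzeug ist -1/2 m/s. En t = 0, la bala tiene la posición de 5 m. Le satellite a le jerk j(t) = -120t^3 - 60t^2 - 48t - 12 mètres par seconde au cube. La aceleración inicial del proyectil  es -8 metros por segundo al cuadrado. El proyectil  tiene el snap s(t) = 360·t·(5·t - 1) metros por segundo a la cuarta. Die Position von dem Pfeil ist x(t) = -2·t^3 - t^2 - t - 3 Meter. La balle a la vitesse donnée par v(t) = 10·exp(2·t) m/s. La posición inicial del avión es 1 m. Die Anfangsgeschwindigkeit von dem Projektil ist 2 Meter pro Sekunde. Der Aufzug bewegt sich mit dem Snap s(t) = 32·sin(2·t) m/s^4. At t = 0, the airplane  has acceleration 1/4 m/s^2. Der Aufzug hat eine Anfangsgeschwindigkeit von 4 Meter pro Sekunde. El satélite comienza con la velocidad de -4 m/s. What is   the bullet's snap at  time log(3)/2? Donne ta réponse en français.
Nous devons dériver notre équation de la vitesse v(t) = 10·exp(2·t) 3 fois. En prenant d/dt de v(t), nous trouvons a(t) = 20·exp(2·t). En prenant d/dt de a(t), nous trouvons j(t) = 40·exp(2·t). La dérivée du jerk donne le snap: s(t) = 80·exp(2·t). En utilisant s(t) = 80·exp(2·t) et en substituant t = log(3)/2, nous trouvons s = 240.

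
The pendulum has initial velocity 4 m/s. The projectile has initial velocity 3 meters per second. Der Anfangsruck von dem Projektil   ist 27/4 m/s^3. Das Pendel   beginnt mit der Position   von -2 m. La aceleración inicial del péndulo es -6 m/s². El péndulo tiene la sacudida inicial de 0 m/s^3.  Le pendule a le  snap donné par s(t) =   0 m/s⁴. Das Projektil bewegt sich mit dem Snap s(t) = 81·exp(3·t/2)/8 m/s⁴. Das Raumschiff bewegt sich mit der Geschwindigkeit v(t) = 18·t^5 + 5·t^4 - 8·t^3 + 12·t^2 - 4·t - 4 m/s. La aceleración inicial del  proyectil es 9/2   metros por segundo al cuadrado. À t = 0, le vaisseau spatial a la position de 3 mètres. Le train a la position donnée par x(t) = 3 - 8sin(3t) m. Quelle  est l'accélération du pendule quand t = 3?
En partant du snap s(t) = 0, nous prenons 2 intégrales. En intégrant le snap et en utilisant la condition initiale j(0) = 0, nous obtenons j(t) = 0. La primitive du jerk, avec a(0) = -6, donne l'accélération: a(t) = -6. De l'équation de l'accélération a(t) = -6, nous substituons t = 3 pour obtenir a = -6.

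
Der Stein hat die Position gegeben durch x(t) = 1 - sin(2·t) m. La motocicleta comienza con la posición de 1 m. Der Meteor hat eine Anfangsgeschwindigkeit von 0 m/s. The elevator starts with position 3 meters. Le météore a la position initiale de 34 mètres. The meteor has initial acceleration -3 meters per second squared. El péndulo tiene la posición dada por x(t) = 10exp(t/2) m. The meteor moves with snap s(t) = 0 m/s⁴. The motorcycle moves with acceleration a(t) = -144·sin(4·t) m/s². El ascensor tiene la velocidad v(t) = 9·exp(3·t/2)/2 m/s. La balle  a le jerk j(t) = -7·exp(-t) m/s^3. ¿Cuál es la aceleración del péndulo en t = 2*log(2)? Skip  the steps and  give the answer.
a(2*log(2)) = 5.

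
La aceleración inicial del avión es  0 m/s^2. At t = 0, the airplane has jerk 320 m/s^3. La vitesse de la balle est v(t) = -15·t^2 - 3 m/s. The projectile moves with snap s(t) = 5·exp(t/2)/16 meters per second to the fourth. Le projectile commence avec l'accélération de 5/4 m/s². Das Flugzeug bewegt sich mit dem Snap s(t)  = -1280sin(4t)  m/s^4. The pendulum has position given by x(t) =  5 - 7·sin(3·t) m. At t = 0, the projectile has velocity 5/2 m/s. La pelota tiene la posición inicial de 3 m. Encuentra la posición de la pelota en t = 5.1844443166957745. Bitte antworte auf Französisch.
En partant de la vitesse v(t) = -15·t^2 - 3, nous prenons 1 intégrale. En prenant ∫v(t)dt et en appliquant x(0) = 3, nous trouvons x(t) = -5·t^3 - 3·t + 3. En utilisant x(t) = -5·t^3 - 3·t + 3 et en substituant t = 5.1844443166957745, nous trouvons x = -709.302803365207.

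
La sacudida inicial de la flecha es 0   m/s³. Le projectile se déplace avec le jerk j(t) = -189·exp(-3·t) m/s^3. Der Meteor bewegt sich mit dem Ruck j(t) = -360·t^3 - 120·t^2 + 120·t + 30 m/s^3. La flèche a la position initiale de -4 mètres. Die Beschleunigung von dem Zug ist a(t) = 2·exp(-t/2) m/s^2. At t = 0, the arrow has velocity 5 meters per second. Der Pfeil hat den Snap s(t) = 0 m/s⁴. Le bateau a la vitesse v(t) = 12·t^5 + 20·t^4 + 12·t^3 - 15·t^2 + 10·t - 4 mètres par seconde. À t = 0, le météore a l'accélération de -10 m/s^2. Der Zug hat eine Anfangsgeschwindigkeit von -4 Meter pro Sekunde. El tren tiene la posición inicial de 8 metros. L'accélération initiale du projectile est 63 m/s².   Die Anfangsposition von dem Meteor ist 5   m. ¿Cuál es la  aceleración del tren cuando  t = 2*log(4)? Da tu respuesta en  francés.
Nous avons l'accélération a(t) = 2·exp(-t/2). En substituant t = 2*log(4): a(2*log(4)) = 1/2.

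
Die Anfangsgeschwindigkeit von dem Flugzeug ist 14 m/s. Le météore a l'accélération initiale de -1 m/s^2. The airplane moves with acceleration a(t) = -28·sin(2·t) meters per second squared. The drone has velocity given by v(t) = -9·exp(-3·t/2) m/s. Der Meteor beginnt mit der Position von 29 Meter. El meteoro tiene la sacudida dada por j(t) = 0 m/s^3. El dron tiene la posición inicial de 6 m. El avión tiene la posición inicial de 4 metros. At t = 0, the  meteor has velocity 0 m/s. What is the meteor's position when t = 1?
To find the answer, we compute 3 antiderivatives of j(t) = 0. The antiderivative of jerk is acceleration. Using a(0) = -1, we get a(t) = -1. Taking ∫a(t)dt and applying v(0) = 0, we find v(t) = -t. Finding the antiderivative of v(t) and using x(0) = 29: x(t) = 29 - t^2/2. We have position x(t) = 29 - t^2/2. Substituting t = 1: x(1) = 57/2.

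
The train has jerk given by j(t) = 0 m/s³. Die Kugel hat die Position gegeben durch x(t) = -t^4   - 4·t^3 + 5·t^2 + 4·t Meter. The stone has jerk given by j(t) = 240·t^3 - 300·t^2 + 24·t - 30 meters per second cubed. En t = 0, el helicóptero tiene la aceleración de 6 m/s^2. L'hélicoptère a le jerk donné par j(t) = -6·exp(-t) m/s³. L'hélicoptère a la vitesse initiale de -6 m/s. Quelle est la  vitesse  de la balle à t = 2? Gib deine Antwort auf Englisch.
Starting from position x(t) = -t^4 - 4·t^3 + 5·t^2 + 4·t, we take 1 derivative. The derivative of position gives velocity: v(t) = -4·t^3 - 12·t^2 + 10·t + 4. Using v(t) = -4·t^3 - 12·t^2 + 10·t + 4 and substituting t = 2, we find v = -56.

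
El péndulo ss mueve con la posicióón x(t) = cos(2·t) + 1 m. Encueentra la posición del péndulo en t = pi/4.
Tenemos la posición x(t) = cos(2·t) + 1. Sustituyendo t = pi/4: x(pi/4) = 1.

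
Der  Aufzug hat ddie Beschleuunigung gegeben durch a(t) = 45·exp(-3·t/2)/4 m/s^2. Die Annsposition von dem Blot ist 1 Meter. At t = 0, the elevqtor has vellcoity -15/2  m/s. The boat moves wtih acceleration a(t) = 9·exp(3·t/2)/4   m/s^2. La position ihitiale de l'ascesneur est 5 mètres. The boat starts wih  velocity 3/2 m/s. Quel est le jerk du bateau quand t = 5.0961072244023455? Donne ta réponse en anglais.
We must differentiate our acceleration equation a(t) = 9·exp(3·t/2)/4 1 time. Taking d/dt of a(t), we find j(t) = 27·exp(3·t/2)/8. We have jerk j(t) = 27·exp(3·t/2)/8. Substituting t = 5.0961072244023455: j(5.0961072244023455) = 7048.40170030995.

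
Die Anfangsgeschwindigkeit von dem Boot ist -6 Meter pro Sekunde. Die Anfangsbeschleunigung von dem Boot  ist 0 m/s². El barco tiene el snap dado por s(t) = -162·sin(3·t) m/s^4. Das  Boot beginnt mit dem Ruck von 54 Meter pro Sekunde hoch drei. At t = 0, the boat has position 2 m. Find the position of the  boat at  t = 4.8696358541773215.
We must find the integral of our snap equation s(t) = -162·sin(3·t) 4 times. The integral of snap, with j(0) = 54, gives jerk: j(t) = 54·cos(3·t). Taking ∫j(t)dt and applying a(0) = 0, we find a(t) = 18·sin(3·t). Finding the integral of a(t) and using v(0) = -6: v(t) = -6·cos(3·t). Taking ∫v(t)dt and applying x(0) = 2, we find x(t) = 2 - 2·sin(3·t). We have position x(t) = 2 - 2·sin(3·t). Substituting t = 4.8696358541773215: x(4.8696358541773215) = 0.218442731153125.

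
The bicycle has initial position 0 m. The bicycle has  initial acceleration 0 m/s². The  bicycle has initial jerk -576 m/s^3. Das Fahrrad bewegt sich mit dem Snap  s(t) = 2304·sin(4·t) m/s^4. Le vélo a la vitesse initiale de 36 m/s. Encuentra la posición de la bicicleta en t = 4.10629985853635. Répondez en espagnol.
Partiendo del snap s(t) = 2304·sin(4·t), tomamos 4 antiderivadas. Tomando ∫s(t)dt y aplicando j(0) = -576, encontramos j(t) = -576·cos(4·t). Tomando ∫j(t)dt y aplicando a(0) = 0, encontramos a(t) = -144·sin(4·t). La integral de la aceleración es la velocidad. Usando v(0) = 36, obtenemos v(t) = 36·cos(4·t). Integrando la velocidad y usando la condición inicial x(0) = 0, obtenemos x(t) = 9·sin(4·t). De la ecuación de la posición x(t) = 9·sin(4·t), sustituimos t = 4.10629985853635 para obtener x = -5.91573861075802.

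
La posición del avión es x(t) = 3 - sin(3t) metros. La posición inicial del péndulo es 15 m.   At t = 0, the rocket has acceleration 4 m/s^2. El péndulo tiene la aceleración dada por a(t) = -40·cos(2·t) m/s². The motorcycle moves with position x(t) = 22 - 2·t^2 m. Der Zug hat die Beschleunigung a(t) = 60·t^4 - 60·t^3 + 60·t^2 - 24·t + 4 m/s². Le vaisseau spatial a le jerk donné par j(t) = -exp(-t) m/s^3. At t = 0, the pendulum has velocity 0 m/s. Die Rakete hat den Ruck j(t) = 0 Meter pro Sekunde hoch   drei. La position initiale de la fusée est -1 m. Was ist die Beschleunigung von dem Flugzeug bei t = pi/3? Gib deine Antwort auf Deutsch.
Um dies zu lösen, müssen wir 2 Ableitungen unserer Gleichung für die Position x(t) = 3 - sin(3·t) nehmen. Mit d/dt von x(t) finden wir v(t) = -3·cos(3·t). Die Ableitung von der Geschwindigkeit ergibt die Beschleunigung: a(t) = 9·sin(3·t). Wir haben die Beschleunigung a(t) = 9·sin(3·t). Durch Einsetzen von t = pi/3: a(pi/3) = 0.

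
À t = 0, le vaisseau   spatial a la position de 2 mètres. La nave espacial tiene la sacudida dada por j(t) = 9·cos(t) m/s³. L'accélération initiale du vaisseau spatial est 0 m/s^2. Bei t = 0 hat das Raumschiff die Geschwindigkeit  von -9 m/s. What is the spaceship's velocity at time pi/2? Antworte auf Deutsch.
Wir müssen die Stammfunktion unserer Gleichung für den Ruck j(t) = 9·cos(t) 2-mal finden. Die Stammfunktion von dem Ruck ist die Beschleunigung. Mit a(0) = 0 erhalten wir a(t) = 9·sin(t). Durch Integration von der Beschleunigung und Verwendung der Anfangsbedingung v(0) = -9, erhalten wir v(t) = -9·cos(t). Mit v(t) = -9·cos(t) und Einsetzen von t = pi/2, finden wir v = 0.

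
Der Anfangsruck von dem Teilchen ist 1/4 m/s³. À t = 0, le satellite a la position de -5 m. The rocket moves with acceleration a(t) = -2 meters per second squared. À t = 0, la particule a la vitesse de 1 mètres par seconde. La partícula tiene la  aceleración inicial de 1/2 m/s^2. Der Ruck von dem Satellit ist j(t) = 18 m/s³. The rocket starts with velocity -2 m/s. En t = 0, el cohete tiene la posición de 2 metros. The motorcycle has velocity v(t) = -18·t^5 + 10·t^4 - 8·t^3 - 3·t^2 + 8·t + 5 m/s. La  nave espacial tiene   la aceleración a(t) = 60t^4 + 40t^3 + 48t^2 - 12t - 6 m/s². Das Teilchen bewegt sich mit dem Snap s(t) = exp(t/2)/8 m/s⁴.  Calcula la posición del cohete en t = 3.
Necesitamos integrar nuestra ecuación de la aceleración a(t) = -2 2 veces. La antiderivada de la aceleración es la velocidad. Usando v(0) = -2, obtenemos v(t) = -2·t - 2. Tomando ∫v(t)dt y aplicando x(0) = 2, encontramos x(t) = -t^2 - 2·t + 2. Usando x(t) = -t^2 - 2·t + 2 y sustituyendo t = 3, encontramos x = -13.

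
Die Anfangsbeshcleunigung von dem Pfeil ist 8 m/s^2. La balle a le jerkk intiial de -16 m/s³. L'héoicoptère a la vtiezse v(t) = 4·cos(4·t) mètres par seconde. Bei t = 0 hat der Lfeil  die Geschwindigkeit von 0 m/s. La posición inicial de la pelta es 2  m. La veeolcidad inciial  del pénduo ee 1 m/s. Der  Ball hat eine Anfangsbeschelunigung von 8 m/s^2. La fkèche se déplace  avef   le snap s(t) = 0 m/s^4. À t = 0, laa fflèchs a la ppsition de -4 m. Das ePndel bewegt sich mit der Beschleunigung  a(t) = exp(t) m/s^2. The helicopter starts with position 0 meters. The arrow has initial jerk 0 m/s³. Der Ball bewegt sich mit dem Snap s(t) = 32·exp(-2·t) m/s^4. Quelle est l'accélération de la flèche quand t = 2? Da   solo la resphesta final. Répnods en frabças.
L'accélération à t = 2 est a = 8.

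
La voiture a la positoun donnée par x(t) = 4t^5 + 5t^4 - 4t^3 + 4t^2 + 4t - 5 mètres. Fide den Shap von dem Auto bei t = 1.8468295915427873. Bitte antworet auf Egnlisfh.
We must differentiate our position equation x(t) = 4·t^5 + 5·t^4 - 4·t^3 + 4·t^2 + 4·t - 5 4 times. The derivative of position gives velocity: v(t) = 20·t^4 + 20·t^3 - 12·t^2 + 8·t + 4. Differentiating velocity, we get acceleration: a(t) = 80·t^3 + 60·t^2 - 24·t + 8. The derivative of acceleration gives jerk: j(t) = 240·t^2 + 120·t - 24. Taking d/dt of j(t), we find s(t) = 480·t + 120. From the given snap equation s(t) = 480·t + 120, we substitute t = 1.8468295915427873 to get s = 1006.47820394054.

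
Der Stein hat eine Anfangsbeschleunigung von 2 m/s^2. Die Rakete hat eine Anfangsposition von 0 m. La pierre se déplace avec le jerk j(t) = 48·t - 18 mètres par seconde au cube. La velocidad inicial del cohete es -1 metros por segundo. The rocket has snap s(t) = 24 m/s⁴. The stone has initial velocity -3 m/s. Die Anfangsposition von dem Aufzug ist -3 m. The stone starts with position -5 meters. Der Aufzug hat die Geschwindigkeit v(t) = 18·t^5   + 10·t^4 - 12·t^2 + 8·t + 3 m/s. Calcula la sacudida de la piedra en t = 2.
Tenemos la sacudida j(t) = 48·t - 18. Sustituyendo t = 2: j(2) = 78.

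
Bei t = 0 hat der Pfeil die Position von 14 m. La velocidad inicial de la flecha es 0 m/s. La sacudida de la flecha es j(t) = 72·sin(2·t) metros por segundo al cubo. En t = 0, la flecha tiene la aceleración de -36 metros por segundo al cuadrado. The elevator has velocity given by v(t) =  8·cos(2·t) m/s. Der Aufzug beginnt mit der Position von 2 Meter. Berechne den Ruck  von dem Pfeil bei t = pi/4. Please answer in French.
Nous avons le jerk j(t) = 72·sin(2·t). En substituant t = pi/4: j(pi/4) = 72.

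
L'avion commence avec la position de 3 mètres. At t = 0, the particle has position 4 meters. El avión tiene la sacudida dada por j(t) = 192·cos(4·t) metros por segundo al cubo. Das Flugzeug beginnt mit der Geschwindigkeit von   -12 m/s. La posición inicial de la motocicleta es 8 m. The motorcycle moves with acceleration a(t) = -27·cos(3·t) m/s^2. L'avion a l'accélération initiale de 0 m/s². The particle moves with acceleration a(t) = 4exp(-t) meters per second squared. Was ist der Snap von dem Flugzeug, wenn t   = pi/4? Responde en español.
Para resolver esto, necesitamos tomar 1 derivada de nuestra ecuación de la sacudida j(t) = 192·cos(4·t). Derivando la sacudida, obtenemos el snap: s(t) = -768·sin(4·t). Usando s(t) = -768·sin(4·t) y sustituyendo t = pi/4, encontramos s = 0.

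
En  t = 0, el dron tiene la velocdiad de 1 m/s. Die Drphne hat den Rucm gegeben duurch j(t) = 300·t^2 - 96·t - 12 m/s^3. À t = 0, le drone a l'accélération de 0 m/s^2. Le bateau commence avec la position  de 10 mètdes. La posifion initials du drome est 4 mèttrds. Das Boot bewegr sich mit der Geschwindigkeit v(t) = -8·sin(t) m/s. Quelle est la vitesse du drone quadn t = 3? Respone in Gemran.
Wir müssen unsere Gleichung für den Ruck j(t) = 300·t^2 - 96·t - 12 2-mal integrieren. Durch Integration von dem Ruck und Verwendung der Anfangsbedingung a(0) = 0, erhalten wir a(t) = 4·t·(25·t^2 - 12·t - 3). Mit ∫a(t)dt und Anwendung von v(0) = 1, finden wir v(t) = 25·t^4 - 16·t^3 - 6·t^2 + 1. Aus der Gleichung für die Geschwindigkeit v(t) = 25·t^4 - 16·t^3 - 6·t^2 + 1, setzen wir t = 3 ein und erhalten v = 1540.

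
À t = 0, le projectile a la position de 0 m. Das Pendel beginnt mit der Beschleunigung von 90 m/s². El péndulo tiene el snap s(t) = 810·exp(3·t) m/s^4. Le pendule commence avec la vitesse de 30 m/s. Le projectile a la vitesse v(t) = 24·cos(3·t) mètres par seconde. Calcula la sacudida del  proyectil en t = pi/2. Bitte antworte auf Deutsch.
Um dies zu lösen, müssen wir 2 Ableitungen unserer Gleichung für die Geschwindigkeit v(t) = 24·cos(3·t) nehmen. Die Ableitung von der Geschwindigkeit ergibt die Beschleunigung: a(t) = -72·sin(3·t). Durch Ableiten von der Beschleunigung erhalten wir den Ruck: j(t) = -216·cos(3·t). Aus der Gleichung für den Ruck j(t) = -216·cos(3·t), setzen wir t = pi/2 ein und erhalten j = 0.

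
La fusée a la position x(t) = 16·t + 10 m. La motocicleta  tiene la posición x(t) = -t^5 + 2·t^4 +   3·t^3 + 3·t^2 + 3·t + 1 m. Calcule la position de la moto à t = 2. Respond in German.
Mit x(t) = -t^5 + 2·t^4 + 3·t^3 + 3·t^2 + 3·t + 1 und Einsetzen von t = 2, finden wir x = 43.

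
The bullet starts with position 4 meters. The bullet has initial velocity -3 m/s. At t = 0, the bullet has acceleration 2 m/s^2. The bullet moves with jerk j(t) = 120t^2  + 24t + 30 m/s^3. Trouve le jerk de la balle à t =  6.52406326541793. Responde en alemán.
Mit j(t) = 120·t^2 + 24·t + 30 und Einsetzen von t = 6.52406326541793, finden wir j = 5294.18569731111.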